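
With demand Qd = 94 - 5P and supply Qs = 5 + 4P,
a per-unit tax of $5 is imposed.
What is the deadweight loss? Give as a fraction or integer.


Pre-tax equilibrium quantity: Q* = 401/9
Post-tax equilibrium quantity: Q_tax = 301/9
Reduction in quantity: Q* - Q_tax = 100/9
DWL = (1/2) * tax * (Q* - Q_tax)
DWL = (1/2) * 5 * 100/9 = 250/9

250/9


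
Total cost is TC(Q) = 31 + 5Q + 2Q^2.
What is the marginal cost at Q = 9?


MC = dTC/dQ = 5 + 2*2*Q
At Q = 9:
MC = 5 + 4*9
MC = 5 + 36 = 41

41


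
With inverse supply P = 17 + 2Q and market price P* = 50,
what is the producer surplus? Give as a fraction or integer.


Minimum supply price (at Q=0): P_min = 17
Quantity supplied at P* = 50:
Q* = (50 - 17)/2 = 33/2
PS = (1/2) * Q* * (P* - P_min)
PS = (1/2) * 33/2 * (50 - 17)
PS = (1/2) * 33/2 * 33 = 1089/4

1089/4


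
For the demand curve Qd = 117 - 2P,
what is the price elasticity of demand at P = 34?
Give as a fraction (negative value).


dQ/dP = -2
At P = 34: Q = 117 - 2*34 = 49
E = (dQ/dP)(P/Q) = (-2)(34/49) = -68/49

-68/49


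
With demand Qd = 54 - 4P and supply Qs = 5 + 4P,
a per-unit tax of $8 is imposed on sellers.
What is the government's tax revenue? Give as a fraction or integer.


With tax on sellers, new supply: Qs' = 5 + 4(P - 8)
= 4P - 27
New equilibrium quantity:
Q_new = 27/2
Tax revenue = tax * Q_new = 8 * 27/2 = 108

108


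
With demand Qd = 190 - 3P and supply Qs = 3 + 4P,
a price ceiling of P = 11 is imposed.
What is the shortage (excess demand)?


At P = 11:
Qd = 190 - 3*11 = 157
Qs = 3 + 4*11 = 47
Shortage = Qd - Qs = 157 - 47 = 110

110


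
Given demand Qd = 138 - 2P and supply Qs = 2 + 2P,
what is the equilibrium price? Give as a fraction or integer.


At equilibrium, Qd = Qs.
138 - 2P = 2 + 2P
138 - 2 = 2P + 2P
136 = 4P
P* = 136/4 = 34

34


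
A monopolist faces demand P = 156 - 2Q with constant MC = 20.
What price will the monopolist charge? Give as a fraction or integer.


MR = 156 - 4Q
Set MR = MC: 156 - 4Q = 20
Q* = 34
Substitute into demand:
P* = 156 - 2*34 = 88

88


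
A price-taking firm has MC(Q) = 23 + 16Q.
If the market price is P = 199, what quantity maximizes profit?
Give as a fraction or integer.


In perfect competition, profit is maximized where P = MC.
199 = 23 + 16Q
176 = 16Q
Q* = 176/16 = 11

11


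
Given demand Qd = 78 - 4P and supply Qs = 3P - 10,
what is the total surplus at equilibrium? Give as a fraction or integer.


Find equilibrium: 78 - 4P = 3P - 10
78 + 10 = 7P
P* = 88/7 = 88/7
Q* = 3*88/7 - 10 = 194/7
Inverse demand: P = 39/2 - Q/4, so P_max = 39/2
Inverse supply: P = 10/3 + Q/3, so P_min = 10/3
CS = (1/2) * 194/7 * (39/2 - 88/7) = 9409/98
PS = (1/2) * 194/7 * (88/7 - 10/3) = 18818/147
TS = CS + PS = 9409/98 + 18818/147 = 9409/42

9409/42


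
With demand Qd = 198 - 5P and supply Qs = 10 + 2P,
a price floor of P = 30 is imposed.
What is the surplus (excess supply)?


At P = 30:
Qd = 198 - 5*30 = 48
Qs = 10 + 2*30 = 70
Surplus = Qs - Qd = 70 - 48 = 22

22


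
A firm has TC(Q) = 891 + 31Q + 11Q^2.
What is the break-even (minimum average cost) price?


AC(Q) = 891/Q + 31 + 11Q
To minimize: dAC/dQ = -891/Q^2 + 11 = 0
Q^2 = 891/11 = 81
Q* = 9
Min AC = 891/9 + 31 + 11*9
Min AC = 99 + 31 + 99 = 229

229


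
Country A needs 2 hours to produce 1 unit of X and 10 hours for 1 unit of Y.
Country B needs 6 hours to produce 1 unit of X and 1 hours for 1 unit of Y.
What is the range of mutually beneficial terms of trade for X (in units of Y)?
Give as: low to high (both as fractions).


Opportunity cost of X for Country A = hours_X / hours_Y = 2/10 = 1/5 units of Y
Opportunity cost of X for Country B = hours_X / hours_Y = 6/1 = 6 units of Y
Terms of trade must be between the two opportunity costs.
Range: 1/5 to 6

1/5 to 6


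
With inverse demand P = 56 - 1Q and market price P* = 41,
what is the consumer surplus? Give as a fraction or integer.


Maximum willingness to pay (at Q=0): P_max = 56
Quantity demanded at P* = 41:
Q* = (56 - 41)/1 = 15
CS = (1/2) * Q* * (P_max - P*)
CS = (1/2) * 15 * (56 - 41)
CS = (1/2) * 15 * 15 = 225/2

225/2


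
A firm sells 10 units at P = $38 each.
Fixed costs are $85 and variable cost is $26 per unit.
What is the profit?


Total Revenue = P * Q = 38 * 10 = $380
Total Cost = FC + VC*Q = 85 + 26*10 = $345
Profit = TR - TC = 380 - 345 = $35

$35


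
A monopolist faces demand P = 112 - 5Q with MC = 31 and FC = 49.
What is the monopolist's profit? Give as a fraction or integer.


MR = MC: 112 - 10Q = 31
Q* = 81/10
P* = 112 - 5*81/10 = 143/2
Profit = (P* - MC)*Q* - FC
= (143/2 - 31)*81/10 - 49
= 81/2*81/10 - 49
= 6561/20 - 49 = 5581/20

5581/20


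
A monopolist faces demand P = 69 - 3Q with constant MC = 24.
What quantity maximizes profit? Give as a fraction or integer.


TR = P*Q = (69 - 3Q)Q = 69Q - 3Q^2
MR = dTR/dQ = 69 - 6Q
Set MR = MC:
69 - 6Q = 24
45 = 6Q
Q* = 45/6 = 15/2

15/2


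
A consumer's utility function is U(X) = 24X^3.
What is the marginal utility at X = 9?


MU = dU/dX = 24*3*X^(3-1)
MU = 72*X^2
At X = 9:
MU = 72 * 9^2
MU = 72 * 81 = 5832

5832


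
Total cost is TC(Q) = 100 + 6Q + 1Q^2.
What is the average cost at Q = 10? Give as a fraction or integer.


TC(10) = 100 + 6*10 + 1*10^2
TC(10) = 100 + 60 + 100 = 260
AC = TC/Q = 260/10 = 26

26


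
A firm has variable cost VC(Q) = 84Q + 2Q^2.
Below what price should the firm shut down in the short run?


AVC(Q) = VC(Q)/Q = 84 + 2Q
AVC is increasing in Q, so minimum AVC is at Q -> 0+.
Min AVC = 84
The firm should shut down if P < 84.

84


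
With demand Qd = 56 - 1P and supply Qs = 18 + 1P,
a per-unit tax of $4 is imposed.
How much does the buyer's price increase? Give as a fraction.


With a per-unit tax, the buyer's price increase depends on relative slopes.
Supply slope: d = 1, Demand slope: b = 1
Buyer's price increase = d * tax / (b + d)
= 1 * 4 / (1 + 1)
= 4 / 2 = 2

2


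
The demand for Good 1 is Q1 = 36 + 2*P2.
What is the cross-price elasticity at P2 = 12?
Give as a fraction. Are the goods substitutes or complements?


dQ1/dP2 = 2
At P2 = 12: Q1 = 36 + 2*12 = 60
Exy = (dQ1/dP2)(P2/Q1) = 2 * 12 / 60 = 2/5
Since Exy > 0, the goods are substitutes.

2/5 (substitutes)


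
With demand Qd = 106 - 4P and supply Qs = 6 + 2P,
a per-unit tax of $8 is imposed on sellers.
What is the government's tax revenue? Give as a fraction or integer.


With tax on sellers, new supply: Qs' = 6 + 2(P - 8)
= 2P - 10
New equilibrium quantity:
Q_new = 86/3
Tax revenue = tax * Q_new = 8 * 86/3 = 688/3

688/3


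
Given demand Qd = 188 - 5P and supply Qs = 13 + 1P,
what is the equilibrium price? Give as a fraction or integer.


At equilibrium, Qd = Qs.
188 - 5P = 13 + 1P
188 - 13 = 5P + 1P
175 = 6P
P* = 175/6 = 175/6

175/6


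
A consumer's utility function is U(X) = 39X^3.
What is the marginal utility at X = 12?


MU = dU/dX = 39*3*X^(3-1)
MU = 117*X^2
At X = 12:
MU = 117 * 12^2
MU = 117 * 144 = 16848

16848


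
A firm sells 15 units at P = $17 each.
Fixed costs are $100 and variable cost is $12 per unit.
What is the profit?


Total Revenue = P * Q = 17 * 15 = $255
Total Cost = FC + VC*Q = 100 + 12*15 = $280
Profit = TR - TC = 255 - 280 = $-25

$-25


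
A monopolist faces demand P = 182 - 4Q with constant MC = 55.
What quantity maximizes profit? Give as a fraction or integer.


TR = P*Q = (182 - 4Q)Q = 182Q - 4Q^2
MR = dTR/dQ = 182 - 8Q
Set MR = MC:
182 - 8Q = 55
127 = 8Q
Q* = 127/8 = 127/8

127/8


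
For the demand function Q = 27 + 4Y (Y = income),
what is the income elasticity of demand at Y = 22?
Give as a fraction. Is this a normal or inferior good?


dQ/dY = 4
At Y = 22: Q = 27 + 4*22 = 115
Ey = (dQ/dY)(Y/Q) = 4 * 22 / 115 = 88/115
Since Ey > 0, this is a normal good.

88/115 (normal good)


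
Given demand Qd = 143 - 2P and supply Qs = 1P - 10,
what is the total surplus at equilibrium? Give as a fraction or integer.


Find equilibrium: 143 - 2P = 1P - 10
143 + 10 = 3P
P* = 153/3 = 51
Q* = 1*51 - 10 = 41
Inverse demand: P = 143/2 - Q/2, so P_max = 143/2
Inverse supply: P = 10 + Q/1, so P_min = 10
CS = (1/2) * 41 * (143/2 - 51) = 1681/4
PS = (1/2) * 41 * (51 - 10) = 1681/2
TS = CS + PS = 1681/4 + 1681/2 = 5043/4

5043/4


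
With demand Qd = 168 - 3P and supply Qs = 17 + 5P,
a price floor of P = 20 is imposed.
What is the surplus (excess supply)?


At P = 20:
Qd = 168 - 3*20 = 108
Qs = 17 + 5*20 = 117
Surplus = Qs - Qd = 117 - 108 = 9

9


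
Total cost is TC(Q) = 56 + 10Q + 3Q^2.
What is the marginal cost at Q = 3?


MC = dTC/dQ = 10 + 2*3*Q
At Q = 3:
MC = 10 + 6*3
MC = 10 + 18 = 28

28


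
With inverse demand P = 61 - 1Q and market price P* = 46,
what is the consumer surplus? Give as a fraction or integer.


Maximum willingness to pay (at Q=0): P_max = 61
Quantity demanded at P* = 46:
Q* = (61 - 46)/1 = 15
CS = (1/2) * Q* * (P_max - P*)
CS = (1/2) * 15 * (61 - 46)
CS = (1/2) * 15 * 15 = 225/2

225/2


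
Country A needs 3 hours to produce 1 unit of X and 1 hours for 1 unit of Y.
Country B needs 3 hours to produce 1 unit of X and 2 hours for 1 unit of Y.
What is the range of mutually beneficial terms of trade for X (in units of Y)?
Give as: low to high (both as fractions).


Opportunity cost of X for Country A = hours_X / hours_Y = 3/1 = 3 units of Y
Opportunity cost of X for Country B = hours_X / hours_Y = 3/2 = 3/2 units of Y
Terms of trade must be between the two opportunity costs.
Range: 3/2 to 3

3/2 to 3


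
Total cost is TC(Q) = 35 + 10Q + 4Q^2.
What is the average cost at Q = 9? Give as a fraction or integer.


TC(9) = 35 + 10*9 + 4*9^2
TC(9) = 35 + 90 + 324 = 449
AC = TC/Q = 449/9 = 449/9

449/9


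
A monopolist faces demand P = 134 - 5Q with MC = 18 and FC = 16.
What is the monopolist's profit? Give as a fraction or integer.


MR = MC: 134 - 10Q = 18
Q* = 58/5
P* = 134 - 5*58/5 = 76
Profit = (P* - MC)*Q* - FC
= (76 - 18)*58/5 - 16
= 58*58/5 - 16
= 3364/5 - 16 = 3284/5

3284/5


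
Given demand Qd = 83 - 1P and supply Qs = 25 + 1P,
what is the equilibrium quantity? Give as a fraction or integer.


First find equilibrium price:
83 - 1P = 25 + 1P
P* = 58/2 = 29
Then substitute into demand:
Q* = 83 - 1 * 29 = 54

54


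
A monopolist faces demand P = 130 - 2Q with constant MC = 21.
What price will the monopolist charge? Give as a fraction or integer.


MR = 130 - 4Q
Set MR = MC: 130 - 4Q = 21
Q* = 109/4
Substitute into demand:
P* = 130 - 2*109/4 = 151/2

151/2


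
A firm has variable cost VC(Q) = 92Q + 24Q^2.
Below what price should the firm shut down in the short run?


AVC(Q) = VC(Q)/Q = 92 + 24Q
AVC is increasing in Q, so minimum AVC is at Q -> 0+.
Min AVC = 92
The firm should shut down if P < 92.

92


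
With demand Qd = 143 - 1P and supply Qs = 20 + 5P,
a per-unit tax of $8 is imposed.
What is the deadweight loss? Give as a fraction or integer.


Pre-tax equilibrium quantity: Q* = 245/2
Post-tax equilibrium quantity: Q_tax = 695/6
Reduction in quantity: Q* - Q_tax = 20/3
DWL = (1/2) * tax * (Q* - Q_tax)
DWL = (1/2) * 8 * 20/3 = 80/3

80/3


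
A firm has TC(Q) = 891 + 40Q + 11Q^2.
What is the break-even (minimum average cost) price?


AC(Q) = 891/Q + 40 + 11Q
To minimize: dAC/dQ = -891/Q^2 + 11 = 0
Q^2 = 891/11 = 81
Q* = 9
Min AC = 891/9 + 40 + 11*9
Min AC = 99 + 40 + 99 = 238

238


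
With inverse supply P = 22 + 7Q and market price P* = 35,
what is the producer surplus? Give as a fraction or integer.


Minimum supply price (at Q=0): P_min = 22
Quantity supplied at P* = 35:
Q* = (35 - 22)/7 = 13/7
PS = (1/2) * Q* * (P* - P_min)
PS = (1/2) * 13/7 * (35 - 22)
PS = (1/2) * 13/7 * 13 = 169/14

169/14


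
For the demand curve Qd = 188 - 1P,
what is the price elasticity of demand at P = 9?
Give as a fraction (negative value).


dQ/dP = -1
At P = 9: Q = 188 - 1*9 = 179
E = (dQ/dP)(P/Q) = (-1)(9/179) = -9/179

-9/179


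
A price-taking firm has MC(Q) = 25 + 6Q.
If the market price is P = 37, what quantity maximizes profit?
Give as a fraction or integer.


In perfect competition, profit is maximized where P = MC.
37 = 25 + 6Q
12 = 6Q
Q* = 12/6 = 2

2


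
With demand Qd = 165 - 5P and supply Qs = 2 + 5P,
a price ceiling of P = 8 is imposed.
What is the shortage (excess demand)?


At P = 8:
Qd = 165 - 5*8 = 125
Qs = 2 + 5*8 = 42
Shortage = Qd - Qs = 125 - 42 = 83

83


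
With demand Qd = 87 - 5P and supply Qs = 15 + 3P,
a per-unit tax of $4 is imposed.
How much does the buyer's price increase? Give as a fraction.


With a per-unit tax, the buyer's price increase depends on relative slopes.
Supply slope: d = 3, Demand slope: b = 5
Buyer's price increase = d * tax / (b + d)
= 3 * 4 / (5 + 3)
= 12 / 8 = 3/2

3/2


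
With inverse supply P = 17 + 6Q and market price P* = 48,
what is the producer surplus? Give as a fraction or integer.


Minimum supply price (at Q=0): P_min = 17
Quantity supplied at P* = 48:
Q* = (48 - 17)/6 = 31/6
PS = (1/2) * Q* * (P* - P_min)
PS = (1/2) * 31/6 * (48 - 17)
PS = (1/2) * 31/6 * 31 = 961/12

961/12


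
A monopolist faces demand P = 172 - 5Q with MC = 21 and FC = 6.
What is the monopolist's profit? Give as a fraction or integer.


MR = MC: 172 - 10Q = 21
Q* = 151/10
P* = 172 - 5*151/10 = 193/2
Profit = (P* - MC)*Q* - FC
= (193/2 - 21)*151/10 - 6
= 151/2*151/10 - 6
= 22801/20 - 6 = 22681/20

22681/20


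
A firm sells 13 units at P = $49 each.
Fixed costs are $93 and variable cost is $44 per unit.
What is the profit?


Total Revenue = P * Q = 49 * 13 = $637
Total Cost = FC + VC*Q = 93 + 44*13 = $665
Profit = TR - TC = 637 - 665 = $-28

$-28


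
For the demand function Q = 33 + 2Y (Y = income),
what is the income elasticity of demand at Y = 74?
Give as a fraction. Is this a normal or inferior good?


dQ/dY = 2
At Y = 74: Q = 33 + 2*74 = 181
Ey = (dQ/dY)(Y/Q) = 2 * 74 / 181 = 148/181
Since Ey > 0, this is a normal good.

148/181 (normal good)


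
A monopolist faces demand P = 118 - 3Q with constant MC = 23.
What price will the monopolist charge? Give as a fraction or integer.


MR = 118 - 6Q
Set MR = MC: 118 - 6Q = 23
Q* = 95/6
Substitute into demand:
P* = 118 - 3*95/6 = 141/2

141/2


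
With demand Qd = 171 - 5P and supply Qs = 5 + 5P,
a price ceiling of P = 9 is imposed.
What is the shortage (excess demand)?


At P = 9:
Qd = 171 - 5*9 = 126
Qs = 5 + 5*9 = 50
Shortage = Qd - Qs = 126 - 50 = 76

76


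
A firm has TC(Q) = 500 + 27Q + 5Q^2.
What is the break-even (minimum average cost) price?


AC(Q) = 500/Q + 27 + 5Q
To minimize: dAC/dQ = -500/Q^2 + 5 = 0
Q^2 = 500/5 = 100
Q* = 10
Min AC = 500/10 + 27 + 5*10
Min AC = 50 + 27 + 50 = 127

127


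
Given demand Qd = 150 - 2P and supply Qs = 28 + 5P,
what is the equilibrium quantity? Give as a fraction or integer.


First find equilibrium price:
150 - 2P = 28 + 5P
P* = 122/7 = 122/7
Then substitute into demand:
Q* = 150 - 2 * 122/7 = 806/7

806/7


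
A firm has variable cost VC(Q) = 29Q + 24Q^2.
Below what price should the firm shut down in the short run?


AVC(Q) = VC(Q)/Q = 29 + 24Q
AVC is increasing in Q, so minimum AVC is at Q -> 0+.
Min AVC = 29
The firm should shut down if P < 29.

29


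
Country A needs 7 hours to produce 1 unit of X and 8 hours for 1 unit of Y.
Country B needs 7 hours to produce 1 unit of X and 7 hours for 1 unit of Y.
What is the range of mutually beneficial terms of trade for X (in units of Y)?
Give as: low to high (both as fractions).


Opportunity cost of X for Country A = hours_X / hours_Y = 7/8 = 7/8 units of Y
Opportunity cost of X for Country B = hours_X / hours_Y = 7/7 = 1 units of Y
Terms of trade must be between the two opportunity costs.
Range: 7/8 to 1

7/8 to 1


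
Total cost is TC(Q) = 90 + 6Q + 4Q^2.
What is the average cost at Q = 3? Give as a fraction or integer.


TC(3) = 90 + 6*3 + 4*3^2
TC(3) = 90 + 18 + 36 = 144
AC = TC/Q = 144/3 = 48

48


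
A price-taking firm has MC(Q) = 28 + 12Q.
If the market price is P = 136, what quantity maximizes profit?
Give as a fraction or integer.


In perfect competition, profit is maximized where P = MC.
136 = 28 + 12Q
108 = 12Q
Q* = 108/12 = 9

9


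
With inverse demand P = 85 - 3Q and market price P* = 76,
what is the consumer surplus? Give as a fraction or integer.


Maximum willingness to pay (at Q=0): P_max = 85
Quantity demanded at P* = 76:
Q* = (85 - 76)/3 = 3
CS = (1/2) * Q* * (P_max - P*)
CS = (1/2) * 3 * (85 - 76)
CS = (1/2) * 3 * 9 = 27/2

27/2


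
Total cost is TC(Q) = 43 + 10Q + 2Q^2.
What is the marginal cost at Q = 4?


MC = dTC/dQ = 10 + 2*2*Q
At Q = 4:
MC = 10 + 4*4
MC = 10 + 16 = 26

26


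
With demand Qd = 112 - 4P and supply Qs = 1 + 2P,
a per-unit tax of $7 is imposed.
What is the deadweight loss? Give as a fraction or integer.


Pre-tax equilibrium quantity: Q* = 38
Post-tax equilibrium quantity: Q_tax = 86/3
Reduction in quantity: Q* - Q_tax = 28/3
DWL = (1/2) * tax * (Q* - Q_tax)
DWL = (1/2) * 7 * 28/3 = 98/3

98/3


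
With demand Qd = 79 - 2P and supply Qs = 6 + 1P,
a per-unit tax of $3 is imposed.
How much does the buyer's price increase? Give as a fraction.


With a per-unit tax, the buyer's price increase depends on relative slopes.
Supply slope: d = 1, Demand slope: b = 2
Buyer's price increase = d * tax / (b + d)
= 1 * 3 / (2 + 1)
= 3 / 3 = 1

1


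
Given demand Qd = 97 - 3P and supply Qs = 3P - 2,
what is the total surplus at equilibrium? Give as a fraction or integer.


Find equilibrium: 97 - 3P = 3P - 2
97 + 2 = 6P
P* = 99/6 = 33/2
Q* = 3*33/2 - 2 = 95/2
Inverse demand: P = 97/3 - Q/3, so P_max = 97/3
Inverse supply: P = 2/3 + Q/3, so P_min = 2/3
CS = (1/2) * 95/2 * (97/3 - 33/2) = 9025/24
PS = (1/2) * 95/2 * (33/2 - 2/3) = 9025/24
TS = CS + PS = 9025/24 + 9025/24 = 9025/12

9025/12


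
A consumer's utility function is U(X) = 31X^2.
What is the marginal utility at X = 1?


MU = dU/dX = 31*2*X^(2-1)
MU = 62*X^1
At X = 1:
MU = 62 * 1^1
MU = 62 * 1 = 62

62


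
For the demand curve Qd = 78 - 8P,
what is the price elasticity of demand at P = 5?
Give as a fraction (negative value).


dQ/dP = -8
At P = 5: Q = 78 - 8*5 = 38
E = (dQ/dP)(P/Q) = (-8)(5/38) = -20/19

-20/19


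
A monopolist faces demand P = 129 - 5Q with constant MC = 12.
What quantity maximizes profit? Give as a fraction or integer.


TR = P*Q = (129 - 5Q)Q = 129Q - 5Q^2
MR = dTR/dQ = 129 - 10Q
Set MR = MC:
129 - 10Q = 12
117 = 10Q
Q* = 117/10 = 117/10

117/10


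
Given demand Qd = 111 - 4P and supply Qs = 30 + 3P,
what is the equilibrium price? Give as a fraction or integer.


At equilibrium, Qd = Qs.
111 - 4P = 30 + 3P
111 - 30 = 4P + 3P
81 = 7P
P* = 81/7 = 81/7

81/7


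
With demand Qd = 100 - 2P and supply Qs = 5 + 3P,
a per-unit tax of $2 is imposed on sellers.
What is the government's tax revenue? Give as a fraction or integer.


With tax on sellers, new supply: Qs' = 5 + 3(P - 2)
= 3P - 1
New equilibrium quantity:
Q_new = 298/5
Tax revenue = tax * Q_new = 2 * 298/5 = 596/5

596/5


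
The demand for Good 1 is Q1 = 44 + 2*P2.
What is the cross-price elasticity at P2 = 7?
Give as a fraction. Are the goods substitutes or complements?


dQ1/dP2 = 2
At P2 = 7: Q1 = 44 + 2*7 = 58
Exy = (dQ1/dP2)(P2/Q1) = 2 * 7 / 58 = 7/29
Since Exy > 0, the goods are substitutes.

7/29 (substitutes)


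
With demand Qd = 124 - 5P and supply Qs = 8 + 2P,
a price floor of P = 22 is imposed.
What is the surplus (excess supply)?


At P = 22:
Qd = 124 - 5*22 = 14
Qs = 8 + 2*22 = 52
Surplus = Qs - Qd = 52 - 14 = 38

38


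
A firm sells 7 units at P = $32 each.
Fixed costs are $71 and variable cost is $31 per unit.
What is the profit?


Total Revenue = P * Q = 32 * 7 = $224
Total Cost = FC + VC*Q = 71 + 31*7 = $288
Profit = TR - TC = 224 - 288 = $-64

$-64


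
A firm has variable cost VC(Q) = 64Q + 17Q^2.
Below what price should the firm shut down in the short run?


AVC(Q) = VC(Q)/Q = 64 + 17Q
AVC is increasing in Q, so minimum AVC is at Q -> 0+.
Min AVC = 64
The firm should shut down if P < 64.

64


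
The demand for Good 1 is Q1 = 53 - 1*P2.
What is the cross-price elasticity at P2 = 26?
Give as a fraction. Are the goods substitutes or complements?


dQ1/dP2 = -1
At P2 = 26: Q1 = 53 - 1*26 = 27
Exy = (dQ1/dP2)(P2/Q1) = -1 * 26 / 27 = -26/27
Since Exy < 0, the goods are complements.

-26/27 (complements)


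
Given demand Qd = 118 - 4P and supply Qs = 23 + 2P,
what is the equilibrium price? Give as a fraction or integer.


At equilibrium, Qd = Qs.
118 - 4P = 23 + 2P
118 - 23 = 4P + 2P
95 = 6P
P* = 95/6 = 95/6

95/6


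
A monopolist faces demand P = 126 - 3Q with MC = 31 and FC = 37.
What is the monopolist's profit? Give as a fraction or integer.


MR = MC: 126 - 6Q = 31
Q* = 95/6
P* = 126 - 3*95/6 = 157/2
Profit = (P* - MC)*Q* - FC
= (157/2 - 31)*95/6 - 37
= 95/2*95/6 - 37
= 9025/12 - 37 = 8581/12

8581/12


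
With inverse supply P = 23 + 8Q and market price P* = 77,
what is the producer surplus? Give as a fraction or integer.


Minimum supply price (at Q=0): P_min = 23
Quantity supplied at P* = 77:
Q* = (77 - 23)/8 = 27/4
PS = (1/2) * Q* * (P* - P_min)
PS = (1/2) * 27/4 * (77 - 23)
PS = (1/2) * 27/4 * 54 = 729/4

729/4


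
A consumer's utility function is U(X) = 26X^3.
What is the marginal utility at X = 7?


MU = dU/dX = 26*3*X^(3-1)
MU = 78*X^2
At X = 7:
MU = 78 * 7^2
MU = 78 * 49 = 3822

3822


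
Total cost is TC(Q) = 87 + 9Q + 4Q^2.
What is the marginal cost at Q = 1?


MC = dTC/dQ = 9 + 2*4*Q
At Q = 1:
MC = 9 + 8*1
MC = 9 + 8 = 17

17


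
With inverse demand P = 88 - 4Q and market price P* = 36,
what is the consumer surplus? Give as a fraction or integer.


Maximum willingness to pay (at Q=0): P_max = 88
Quantity demanded at P* = 36:
Q* = (88 - 36)/4 = 13
CS = (1/2) * Q* * (P_max - P*)
CS = (1/2) * 13 * (88 - 36)
CS = (1/2) * 13 * 52 = 338

338


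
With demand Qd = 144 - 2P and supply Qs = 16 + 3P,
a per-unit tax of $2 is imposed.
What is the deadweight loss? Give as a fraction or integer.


Pre-tax equilibrium quantity: Q* = 464/5
Post-tax equilibrium quantity: Q_tax = 452/5
Reduction in quantity: Q* - Q_tax = 12/5
DWL = (1/2) * tax * (Q* - Q_tax)
DWL = (1/2) * 2 * 12/5 = 12/5

12/5


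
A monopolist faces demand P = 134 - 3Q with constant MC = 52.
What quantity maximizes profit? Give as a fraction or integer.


TR = P*Q = (134 - 3Q)Q = 134Q - 3Q^2
MR = dTR/dQ = 134 - 6Q
Set MR = MC:
134 - 6Q = 52
82 = 6Q
Q* = 82/6 = 41/3

41/3


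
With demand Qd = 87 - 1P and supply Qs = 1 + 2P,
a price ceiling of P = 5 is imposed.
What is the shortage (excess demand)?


At P = 5:
Qd = 87 - 1*5 = 82
Qs = 1 + 2*5 = 11
Shortage = Qd - Qs = 82 - 11 = 71

71


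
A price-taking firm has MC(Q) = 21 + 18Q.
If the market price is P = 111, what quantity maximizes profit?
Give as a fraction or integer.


In perfect competition, profit is maximized where P = MC.
111 = 21 + 18Q
90 = 18Q
Q* = 90/18 = 5

5


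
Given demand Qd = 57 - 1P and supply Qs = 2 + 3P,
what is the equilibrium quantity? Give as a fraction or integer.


First find equilibrium price:
57 - 1P = 2 + 3P
P* = 55/4 = 55/4
Then substitute into demand:
Q* = 57 - 1 * 55/4 = 173/4

173/4


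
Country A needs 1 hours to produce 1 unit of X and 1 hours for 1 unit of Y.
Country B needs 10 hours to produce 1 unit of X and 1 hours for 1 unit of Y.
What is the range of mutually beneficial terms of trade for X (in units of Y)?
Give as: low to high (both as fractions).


Opportunity cost of X for Country A = hours_X / hours_Y = 1/1 = 1 units of Y
Opportunity cost of X for Country B = hours_X / hours_Y = 10/1 = 10 units of Y
Terms of trade must be between the two opportunity costs.
Range: 1 to 10

1 to 10


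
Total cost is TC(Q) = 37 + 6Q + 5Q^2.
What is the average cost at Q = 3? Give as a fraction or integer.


TC(3) = 37 + 6*3 + 5*3^2
TC(3) = 37 + 18 + 45 = 100
AC = TC/Q = 100/3 = 100/3

100/3


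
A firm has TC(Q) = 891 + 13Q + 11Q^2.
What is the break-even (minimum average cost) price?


AC(Q) = 891/Q + 13 + 11Q
To minimize: dAC/dQ = -891/Q^2 + 11 = 0
Q^2 = 891/11 = 81
Q* = 9
Min AC = 891/9 + 13 + 11*9
Min AC = 99 + 13 + 99 = 211

211


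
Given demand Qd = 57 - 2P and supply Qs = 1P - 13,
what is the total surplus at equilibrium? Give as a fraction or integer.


Find equilibrium: 57 - 2P = 1P - 13
57 + 13 = 3P
P* = 70/3 = 70/3
Q* = 1*70/3 - 13 = 31/3
Inverse demand: P = 57/2 - Q/2, so P_max = 57/2
Inverse supply: P = 13 + Q/1, so P_min = 13
CS = (1/2) * 31/3 * (57/2 - 70/3) = 961/36
PS = (1/2) * 31/3 * (70/3 - 13) = 961/18
TS = CS + PS = 961/36 + 961/18 = 961/12

961/12


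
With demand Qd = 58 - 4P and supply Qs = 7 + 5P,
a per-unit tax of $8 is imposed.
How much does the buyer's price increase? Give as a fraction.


With a per-unit tax, the buyer's price increase depends on relative slopes.
Supply slope: d = 5, Demand slope: b = 4
Buyer's price increase = d * tax / (b + d)
= 5 * 8 / (4 + 5)
= 40 / 9 = 40/9

40/9


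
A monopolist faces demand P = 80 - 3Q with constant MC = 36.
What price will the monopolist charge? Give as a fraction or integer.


MR = 80 - 6Q
Set MR = MC: 80 - 6Q = 36
Q* = 22/3
Substitute into demand:
P* = 80 - 3*22/3 = 58

58


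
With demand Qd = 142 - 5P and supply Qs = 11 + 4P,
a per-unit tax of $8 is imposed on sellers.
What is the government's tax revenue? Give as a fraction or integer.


With tax on sellers, new supply: Qs' = 11 + 4(P - 8)
= 4P - 21
New equilibrium quantity:
Q_new = 463/9
Tax revenue = tax * Q_new = 8 * 463/9 = 3704/9

3704/9


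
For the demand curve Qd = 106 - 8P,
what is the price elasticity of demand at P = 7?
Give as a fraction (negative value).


dQ/dP = -8
At P = 7: Q = 106 - 8*7 = 50
E = (dQ/dP)(P/Q) = (-8)(7/50) = -28/25

-28/25


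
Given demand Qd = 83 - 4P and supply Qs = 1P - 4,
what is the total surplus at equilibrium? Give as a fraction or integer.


Find equilibrium: 83 - 4P = 1P - 4
83 + 4 = 5P
P* = 87/5 = 87/5
Q* = 1*87/5 - 4 = 67/5
Inverse demand: P = 83/4 - Q/4, so P_max = 83/4
Inverse supply: P = 4 + Q/1, so P_min = 4
CS = (1/2) * 67/5 * (83/4 - 87/5) = 4489/200
PS = (1/2) * 67/5 * (87/5 - 4) = 4489/50
TS = CS + PS = 4489/200 + 4489/50 = 4489/40

4489/40


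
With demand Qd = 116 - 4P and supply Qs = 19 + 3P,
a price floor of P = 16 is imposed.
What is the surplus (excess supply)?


At P = 16:
Qd = 116 - 4*16 = 52
Qs = 19 + 3*16 = 67
Surplus = Qs - Qd = 67 - 52 = 15

15


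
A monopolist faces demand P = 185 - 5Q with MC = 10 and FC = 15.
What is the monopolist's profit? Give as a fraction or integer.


MR = MC: 185 - 10Q = 10
Q* = 35/2
P* = 185 - 5*35/2 = 195/2
Profit = (P* - MC)*Q* - FC
= (195/2 - 10)*35/2 - 15
= 175/2*35/2 - 15
= 6125/4 - 15 = 6065/4

6065/4


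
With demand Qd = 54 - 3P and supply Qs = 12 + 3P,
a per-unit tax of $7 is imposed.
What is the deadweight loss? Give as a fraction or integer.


Pre-tax equilibrium quantity: Q* = 33
Post-tax equilibrium quantity: Q_tax = 45/2
Reduction in quantity: Q* - Q_tax = 21/2
DWL = (1/2) * tax * (Q* - Q_tax)
DWL = (1/2) * 7 * 21/2 = 147/4

147/4


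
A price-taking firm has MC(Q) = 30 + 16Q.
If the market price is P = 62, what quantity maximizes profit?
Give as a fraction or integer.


In perfect competition, profit is maximized where P = MC.
62 = 30 + 16Q
32 = 16Q
Q* = 32/16 = 2

2


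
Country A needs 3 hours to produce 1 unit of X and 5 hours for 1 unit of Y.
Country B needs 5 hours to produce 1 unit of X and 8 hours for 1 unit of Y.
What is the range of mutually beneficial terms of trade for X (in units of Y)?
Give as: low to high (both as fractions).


Opportunity cost of X for Country A = hours_X / hours_Y = 3/5 = 3/5 units of Y
Opportunity cost of X for Country B = hours_X / hours_Y = 5/8 = 5/8 units of Y
Terms of trade must be between the two opportunity costs.
Range: 3/5 to 5/8

3/5 to 5/8


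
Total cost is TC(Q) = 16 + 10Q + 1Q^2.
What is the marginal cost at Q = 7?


MC = dTC/dQ = 10 + 2*1*Q
At Q = 7:
MC = 10 + 2*7
MC = 10 + 14 = 24

24


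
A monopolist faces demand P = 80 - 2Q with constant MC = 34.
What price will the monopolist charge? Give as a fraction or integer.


MR = 80 - 4Q
Set MR = MC: 80 - 4Q = 34
Q* = 23/2
Substitute into demand:
P* = 80 - 2*23/2 = 57

57


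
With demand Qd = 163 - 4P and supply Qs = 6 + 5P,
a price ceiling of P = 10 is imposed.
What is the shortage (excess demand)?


At P = 10:
Qd = 163 - 4*10 = 123
Qs = 6 + 5*10 = 56
Shortage = Qd - Qs = 123 - 56 = 67

67


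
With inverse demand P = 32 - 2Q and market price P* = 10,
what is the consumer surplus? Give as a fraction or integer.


Maximum willingness to pay (at Q=0): P_max = 32
Quantity demanded at P* = 10:
Q* = (32 - 10)/2 = 11
CS = (1/2) * Q* * (P_max - P*)
CS = (1/2) * 11 * (32 - 10)
CS = (1/2) * 11 * 22 = 121

121


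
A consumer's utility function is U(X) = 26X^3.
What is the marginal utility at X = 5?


MU = dU/dX = 26*3*X^(3-1)
MU = 78*X^2
At X = 5:
MU = 78 * 5^2
MU = 78 * 25 = 1950

1950


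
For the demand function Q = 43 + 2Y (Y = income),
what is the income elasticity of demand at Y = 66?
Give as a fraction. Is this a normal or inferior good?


dQ/dY = 2
At Y = 66: Q = 43 + 2*66 = 175
Ey = (dQ/dY)(Y/Q) = 2 * 66 / 175 = 132/175
Since Ey > 0, this is a normal good.

132/175 (normal good)


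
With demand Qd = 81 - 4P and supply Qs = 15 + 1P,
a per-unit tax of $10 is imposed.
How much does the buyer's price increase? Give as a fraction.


With a per-unit tax, the buyer's price increase depends on relative slopes.
Supply slope: d = 1, Demand slope: b = 4
Buyer's price increase = d * tax / (b + d)
= 1 * 10 / (4 + 1)
= 10 / 5 = 2

2


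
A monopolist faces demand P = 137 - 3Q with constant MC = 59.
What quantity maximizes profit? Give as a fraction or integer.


TR = P*Q = (137 - 3Q)Q = 137Q - 3Q^2
MR = dTR/dQ = 137 - 6Q
Set MR = MC:
137 - 6Q = 59
78 = 6Q
Q* = 78/6 = 13

13


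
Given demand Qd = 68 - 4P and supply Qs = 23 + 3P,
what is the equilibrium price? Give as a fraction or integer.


At equilibrium, Qd = Qs.
68 - 4P = 23 + 3P
68 - 23 = 4P + 3P
45 = 7P
P* = 45/7 = 45/7

45/7


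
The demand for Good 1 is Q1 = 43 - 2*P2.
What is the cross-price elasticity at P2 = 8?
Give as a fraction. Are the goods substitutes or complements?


dQ1/dP2 = -2
At P2 = 8: Q1 = 43 - 2*8 = 27
Exy = (dQ1/dP2)(P2/Q1) = -2 * 8 / 27 = -16/27
Since Exy < 0, the goods are complements.

-16/27 (complements)


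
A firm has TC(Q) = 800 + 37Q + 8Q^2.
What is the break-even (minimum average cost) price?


AC(Q) = 800/Q + 37 + 8Q
To minimize: dAC/dQ = -800/Q^2 + 8 = 0
Q^2 = 800/8 = 100
Q* = 10
Min AC = 800/10 + 37 + 8*10
Min AC = 80 + 37 + 80 = 197

197


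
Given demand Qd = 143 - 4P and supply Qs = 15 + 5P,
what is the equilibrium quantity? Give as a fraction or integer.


First find equilibrium price:
143 - 4P = 15 + 5P
P* = 128/9 = 128/9
Then substitute into demand:
Q* = 143 - 4 * 128/9 = 775/9

775/9


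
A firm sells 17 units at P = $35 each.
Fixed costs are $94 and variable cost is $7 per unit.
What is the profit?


Total Revenue = P * Q = 35 * 17 = $595
Total Cost = FC + VC*Q = 94 + 7*17 = $213
Profit = TR - TC = 595 - 213 = $382

$382


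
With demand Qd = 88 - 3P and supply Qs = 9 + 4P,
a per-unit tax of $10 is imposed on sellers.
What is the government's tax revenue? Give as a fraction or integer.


With tax on sellers, new supply: Qs' = 9 + 4(P - 10)
= 4P - 31
New equilibrium quantity:
Q_new = 37
Tax revenue = tax * Q_new = 10 * 37 = 370

370


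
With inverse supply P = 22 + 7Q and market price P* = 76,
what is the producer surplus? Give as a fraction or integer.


Minimum supply price (at Q=0): P_min = 22
Quantity supplied at P* = 76:
Q* = (76 - 22)/7 = 54/7
PS = (1/2) * Q* * (P* - P_min)
PS = (1/2) * 54/7 * (76 - 22)
PS = (1/2) * 54/7 * 54 = 1458/7

1458/7


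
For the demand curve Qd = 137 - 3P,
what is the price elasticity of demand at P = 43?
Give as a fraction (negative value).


dQ/dP = -3
At P = 43: Q = 137 - 3*43 = 8
E = (dQ/dP)(P/Q) = (-3)(43/8) = -129/8

-129/8


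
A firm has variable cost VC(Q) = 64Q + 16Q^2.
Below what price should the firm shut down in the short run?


AVC(Q) = VC(Q)/Q = 64 + 16Q
AVC is increasing in Q, so minimum AVC is at Q -> 0+.
Min AVC = 64
The firm should shut down if P < 64.

64


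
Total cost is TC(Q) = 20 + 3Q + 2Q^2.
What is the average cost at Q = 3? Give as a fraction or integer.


TC(3) = 20 + 3*3 + 2*3^2
TC(3) = 20 + 9 + 18 = 47
AC = TC/Q = 47/3 = 47/3

47/3


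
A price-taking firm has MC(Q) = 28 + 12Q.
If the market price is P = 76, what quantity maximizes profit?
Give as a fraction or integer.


In perfect competition, profit is maximized where P = MC.
76 = 28 + 12Q
48 = 12Q
Q* = 48/12 = 4

4


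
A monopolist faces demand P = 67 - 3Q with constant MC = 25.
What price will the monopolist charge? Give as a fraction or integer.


MR = 67 - 6Q
Set MR = MC: 67 - 6Q = 25
Q* = 7
Substitute into demand:
P* = 67 - 3*7 = 46

46


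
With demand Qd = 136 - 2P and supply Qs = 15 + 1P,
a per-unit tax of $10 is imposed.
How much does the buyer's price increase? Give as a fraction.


With a per-unit tax, the buyer's price increase depends on relative slopes.
Supply slope: d = 1, Demand slope: b = 2
Buyer's price increase = d * tax / (b + d)
= 1 * 10 / (2 + 1)
= 10 / 3 = 10/3

10/3


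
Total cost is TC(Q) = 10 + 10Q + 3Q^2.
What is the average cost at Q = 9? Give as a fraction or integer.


TC(9) = 10 + 10*9 + 3*9^2
TC(9) = 10 + 90 + 243 = 343
AC = TC/Q = 343/9 = 343/9

343/9


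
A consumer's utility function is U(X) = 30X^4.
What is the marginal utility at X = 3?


MU = dU/dX = 30*4*X^(4-1)
MU = 120*X^3
At X = 3:
MU = 120 * 3^3
MU = 120 * 27 = 3240

3240


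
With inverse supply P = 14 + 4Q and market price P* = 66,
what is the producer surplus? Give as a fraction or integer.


Minimum supply price (at Q=0): P_min = 14
Quantity supplied at P* = 66:
Q* = (66 - 14)/4 = 13
PS = (1/2) * Q* * (P* - P_min)
PS = (1/2) * 13 * (66 - 14)
PS = (1/2) * 13 * 52 = 338

338


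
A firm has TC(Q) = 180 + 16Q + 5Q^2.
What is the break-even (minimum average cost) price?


AC(Q) = 180/Q + 16 + 5Q
To minimize: dAC/dQ = -180/Q^2 + 5 = 0
Q^2 = 180/5 = 36
Q* = 6
Min AC = 180/6 + 16 + 5*6
Min AC = 30 + 16 + 30 = 76

76


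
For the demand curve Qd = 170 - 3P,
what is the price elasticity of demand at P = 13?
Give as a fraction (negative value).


dQ/dP = -3
At P = 13: Q = 170 - 3*13 = 131
E = (dQ/dP)(P/Q) = (-3)(13/131) = -39/131

-39/131


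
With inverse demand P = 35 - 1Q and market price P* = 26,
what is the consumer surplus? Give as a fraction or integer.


Maximum willingness to pay (at Q=0): P_max = 35
Quantity demanded at P* = 26:
Q* = (35 - 26)/1 = 9
CS = (1/2) * Q* * (P_max - P*)
CS = (1/2) * 9 * (35 - 26)
CS = (1/2) * 9 * 9 = 81/2

81/2


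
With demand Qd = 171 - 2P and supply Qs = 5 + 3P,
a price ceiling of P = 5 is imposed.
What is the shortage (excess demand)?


At P = 5:
Qd = 171 - 2*5 = 161
Qs = 5 + 3*5 = 20
Shortage = Qd - Qs = 161 - 20 = 141

141


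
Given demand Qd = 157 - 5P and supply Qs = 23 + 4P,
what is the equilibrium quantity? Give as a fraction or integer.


First find equilibrium price:
157 - 5P = 23 + 4P
P* = 134/9 = 134/9
Then substitute into demand:
Q* = 157 - 5 * 134/9 = 743/9

743/9


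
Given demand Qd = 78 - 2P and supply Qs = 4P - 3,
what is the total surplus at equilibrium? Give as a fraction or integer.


Find equilibrium: 78 - 2P = 4P - 3
78 + 3 = 6P
P* = 81/6 = 27/2
Q* = 4*27/2 - 3 = 51
Inverse demand: P = 39 - Q/2, so P_max = 39
Inverse supply: P = 3/4 + Q/4, so P_min = 3/4
CS = (1/2) * 51 * (39 - 27/2) = 2601/4
PS = (1/2) * 51 * (27/2 - 3/4) = 2601/8
TS = CS + PS = 2601/4 + 2601/8 = 7803/8

7803/8


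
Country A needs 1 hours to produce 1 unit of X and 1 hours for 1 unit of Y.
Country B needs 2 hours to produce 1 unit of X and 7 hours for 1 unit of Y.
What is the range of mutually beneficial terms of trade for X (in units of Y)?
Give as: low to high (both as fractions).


Opportunity cost of X for Country A = hours_X / hours_Y = 1/1 = 1 units of Y
Opportunity cost of X for Country B = hours_X / hours_Y = 2/7 = 2/7 units of Y
Terms of trade must be between the two opportunity costs.
Range: 2/7 to 1

2/7 to 1


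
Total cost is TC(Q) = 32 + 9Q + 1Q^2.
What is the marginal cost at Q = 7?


MC = dTC/dQ = 9 + 2*1*Q
At Q = 7:
MC = 9 + 2*7
MC = 9 + 14 = 23

23


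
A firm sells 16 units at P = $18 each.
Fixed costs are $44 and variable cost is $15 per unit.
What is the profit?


Total Revenue = P * Q = 18 * 16 = $288
Total Cost = FC + VC*Q = 44 + 15*16 = $284
Profit = TR - TC = 288 - 284 = $4

$4


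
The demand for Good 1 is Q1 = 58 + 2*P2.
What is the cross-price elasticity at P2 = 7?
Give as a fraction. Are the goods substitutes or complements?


dQ1/dP2 = 2
At P2 = 7: Q1 = 58 + 2*7 = 72
Exy = (dQ1/dP2)(P2/Q1) = 2 * 7 / 72 = 7/36
Since Exy > 0, the goods are substitutes.

7/36 (substitutes)


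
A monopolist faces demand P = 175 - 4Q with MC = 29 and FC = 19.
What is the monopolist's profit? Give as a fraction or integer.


MR = MC: 175 - 8Q = 29
Q* = 73/4
P* = 175 - 4*73/4 = 102
Profit = (P* - MC)*Q* - FC
= (102 - 29)*73/4 - 19
= 73*73/4 - 19
= 5329/4 - 19 = 5253/4

5253/4


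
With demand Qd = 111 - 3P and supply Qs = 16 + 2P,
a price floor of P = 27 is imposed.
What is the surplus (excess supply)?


At P = 27:
Qd = 111 - 3*27 = 30
Qs = 16 + 2*27 = 70
Surplus = Qs - Qd = 70 - 30 = 40

40


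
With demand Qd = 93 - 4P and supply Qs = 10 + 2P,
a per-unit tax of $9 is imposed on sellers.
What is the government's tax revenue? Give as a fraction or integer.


With tax on sellers, new supply: Qs' = 10 + 2(P - 9)
= 2P - 8
New equilibrium quantity:
Q_new = 77/3
Tax revenue = tax * Q_new = 9 * 77/3 = 231

231


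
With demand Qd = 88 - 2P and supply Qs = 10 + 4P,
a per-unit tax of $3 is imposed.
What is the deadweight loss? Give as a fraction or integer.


Pre-tax equilibrium quantity: Q* = 62
Post-tax equilibrium quantity: Q_tax = 58
Reduction in quantity: Q* - Q_tax = 4
DWL = (1/2) * tax * (Q* - Q_tax)
DWL = (1/2) * 3 * 4 = 6

6


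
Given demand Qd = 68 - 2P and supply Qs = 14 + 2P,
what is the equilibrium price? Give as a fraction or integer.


At equilibrium, Qd = Qs.
68 - 2P = 14 + 2P
68 - 14 = 2P + 2P
54 = 4P
P* = 54/4 = 27/2

27/2


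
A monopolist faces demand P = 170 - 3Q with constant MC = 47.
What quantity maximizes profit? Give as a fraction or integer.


TR = P*Q = (170 - 3Q)Q = 170Q - 3Q^2
MR = dTR/dQ = 170 - 6Q
Set MR = MC:
170 - 6Q = 47
123 = 6Q
Q* = 123/6 = 41/2

41/2


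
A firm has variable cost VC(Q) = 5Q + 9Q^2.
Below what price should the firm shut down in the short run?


AVC(Q) = VC(Q)/Q = 5 + 9Q
AVC is increasing in Q, so minimum AVC is at Q -> 0+.
Min AVC = 5
The firm should shut down if P < 5.

5


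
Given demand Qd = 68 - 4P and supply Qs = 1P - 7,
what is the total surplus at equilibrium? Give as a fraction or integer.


Find equilibrium: 68 - 4P = 1P - 7
68 + 7 = 5P
P* = 75/5 = 15
Q* = 1*15 - 7 = 8
Inverse demand: P = 17 - Q/4, so P_max = 17
Inverse supply: P = 7 + Q/1, so P_min = 7
CS = (1/2) * 8 * (17 - 15) = 8
PS = (1/2) * 8 * (15 - 7) = 32
TS = CS + PS = 8 + 32 = 40

40


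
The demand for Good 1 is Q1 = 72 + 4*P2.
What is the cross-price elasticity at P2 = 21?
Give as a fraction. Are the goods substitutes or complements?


dQ1/dP2 = 4
At P2 = 21: Q1 = 72 + 4*21 = 156
Exy = (dQ1/dP2)(P2/Q1) = 4 * 21 / 156 = 7/13
Since Exy > 0, the goods are substitutes.

7/13 (substitutes)


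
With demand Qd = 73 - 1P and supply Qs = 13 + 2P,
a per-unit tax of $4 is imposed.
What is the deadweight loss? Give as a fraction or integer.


Pre-tax equilibrium quantity: Q* = 53
Post-tax equilibrium quantity: Q_tax = 151/3
Reduction in quantity: Q* - Q_tax = 8/3
DWL = (1/2) * tax * (Q* - Q_tax)
DWL = (1/2) * 4 * 8/3 = 16/3

16/3
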